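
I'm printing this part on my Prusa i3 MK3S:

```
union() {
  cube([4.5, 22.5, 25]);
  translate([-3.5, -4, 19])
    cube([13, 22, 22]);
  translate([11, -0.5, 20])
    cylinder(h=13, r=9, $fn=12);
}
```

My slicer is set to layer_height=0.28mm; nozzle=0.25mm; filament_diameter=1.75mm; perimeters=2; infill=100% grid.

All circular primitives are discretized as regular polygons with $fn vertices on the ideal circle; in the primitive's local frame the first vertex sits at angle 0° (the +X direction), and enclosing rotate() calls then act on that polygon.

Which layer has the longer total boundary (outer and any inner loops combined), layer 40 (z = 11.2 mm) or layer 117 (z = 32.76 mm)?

Layer 40 (z = 11.2): the cube (footprint 4.5×22.5) is included at this height (perimeter 54.00 mm); the cube at (-3.5, -4) is not intersected at this z (z outside [19, 41]); the cylinder at (11, -0.5) is not intersected at this z (z outside [20, 33]); Merging all regions: only the 4.5×22.5 cube is present, so the union is just that shape — boundary = 54.00 mm. So its perimeter = 54.00 mm. Layer 117 (z = 32.76): the cube is not intersected at this z (z outside [0, 25]); the cube at (-3.5, -4) is present — its section is the full 13×22 rectangle (perimeter 70.00 mm); the r=9 cylinder at (11, -0.5) gives a regular 12-gon of circumradius 9 (constant along its height) (perimeter = 2·12·9.000·sin(180°/12) = 55.90 mm); Taking the union: the regions partially overlap (shared area 72.16 mm²), so the edge portions inside another operand are dropped and the merged outline is re-measured after clipping — boundary = 91.20 mm. So its perimeter = 91.20 mm. Layer 117 is larger (91.20 vs 54.00 mm).

layer 117 (z = 32.76 mm)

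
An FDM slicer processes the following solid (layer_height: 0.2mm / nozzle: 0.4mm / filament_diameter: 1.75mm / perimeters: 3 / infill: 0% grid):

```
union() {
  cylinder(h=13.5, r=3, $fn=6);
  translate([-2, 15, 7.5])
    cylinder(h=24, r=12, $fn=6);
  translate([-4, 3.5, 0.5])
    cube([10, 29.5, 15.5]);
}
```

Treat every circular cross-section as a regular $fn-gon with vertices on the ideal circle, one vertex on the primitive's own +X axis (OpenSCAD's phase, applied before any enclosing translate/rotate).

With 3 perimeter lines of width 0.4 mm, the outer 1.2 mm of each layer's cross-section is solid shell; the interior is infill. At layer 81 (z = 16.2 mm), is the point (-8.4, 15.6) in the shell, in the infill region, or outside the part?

infill

At z = 16.2 mm: the cylinder is not intersected at this z (z outside [0, 13.5]); the r=12 cylinder at (-2, 15) gives a regular 6-gon of circumradius 12 (constant along its height); the cube at (-4, 3.5) is not intersected at this z (z outside [0.5, 16]); Combining (union): only the r=12 cylinder at (-2, 15) is present, so the union is just that shape — 1 connected region. Overall, the cross-section is a single solid region. The nearest boundary edge runs (-8.00, 25.39)→(-14.00, 15.00); distance from the point to it = 4.55 mm. The point is inside the cross-section and 4.55 mm from the nearest boundary — more than the 1.2 mm shell width (3 × 0.4), so it's in the infill interior.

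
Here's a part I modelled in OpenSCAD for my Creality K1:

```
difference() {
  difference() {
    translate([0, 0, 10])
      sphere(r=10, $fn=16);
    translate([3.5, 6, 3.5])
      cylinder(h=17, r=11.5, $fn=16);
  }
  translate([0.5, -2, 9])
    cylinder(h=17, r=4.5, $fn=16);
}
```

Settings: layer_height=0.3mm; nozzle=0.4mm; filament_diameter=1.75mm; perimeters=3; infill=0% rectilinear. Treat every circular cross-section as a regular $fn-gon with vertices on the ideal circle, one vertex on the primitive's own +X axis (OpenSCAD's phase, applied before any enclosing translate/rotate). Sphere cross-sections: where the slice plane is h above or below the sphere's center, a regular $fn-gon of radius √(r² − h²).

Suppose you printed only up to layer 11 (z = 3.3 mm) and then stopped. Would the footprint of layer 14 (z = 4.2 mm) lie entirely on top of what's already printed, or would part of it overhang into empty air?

part overhangs

Compare the two slices. At z = 3.3: the r=10 sphere contributes a regular 16-gon of circumradius √(10²−6.7²) = 7.424 (area = (16/2)·7.424²·sin(360°/16) = 168.72 mm²); the cylinder at (3.5, 6) is absent (z outside [3.5, 20.5]); After the difference (first − rest): none of the subtracted shapes is present at this height, so the r=10 sphere is unchanged — area = 168.72 mm²; the cylinder at (0.5, -2) does not reach this height (z outside [9, 26]); Taking the first minus the rest: none of the subtracted shapes is present at this height, so the result so far is unchanged — area = 168.72 mm². At z = 4.2: the sphere: section is a regular 16-gon, circumradius = √(r²−h²) = √(10²−5.8²) = 8.146 (area = (16/2)·8.146²·sin(360°/16) = 203.16 mm²); the r=11.5 cylinder at (3.5, 6) contributes a regular 16-gon of circumradius 11.5 (area = (16/2)·11.500²·sin(360°/16) = 404.88 mm²); Taking the first minus the rest: starting from the r=10 sphere (203.16 mm²), the r=11.5 cylinder at (3.5, 6) partially overlaps it — only the 155.66 mm² overlap (of its 404.88 mm²) is removed, clipping the outline — area = 47.49 mm²; the cylinder at (0.5, -2) does not reach this height (z outside [9, 26]); Taking the first minus the rest: none of the subtracted shapes is present at this height, so that combined region is unchanged — area = 47.49 mm². Checking containment: at z = 4.2 the cross-section extends beyond the z = 3.3 cross-section by about 15.08 mm².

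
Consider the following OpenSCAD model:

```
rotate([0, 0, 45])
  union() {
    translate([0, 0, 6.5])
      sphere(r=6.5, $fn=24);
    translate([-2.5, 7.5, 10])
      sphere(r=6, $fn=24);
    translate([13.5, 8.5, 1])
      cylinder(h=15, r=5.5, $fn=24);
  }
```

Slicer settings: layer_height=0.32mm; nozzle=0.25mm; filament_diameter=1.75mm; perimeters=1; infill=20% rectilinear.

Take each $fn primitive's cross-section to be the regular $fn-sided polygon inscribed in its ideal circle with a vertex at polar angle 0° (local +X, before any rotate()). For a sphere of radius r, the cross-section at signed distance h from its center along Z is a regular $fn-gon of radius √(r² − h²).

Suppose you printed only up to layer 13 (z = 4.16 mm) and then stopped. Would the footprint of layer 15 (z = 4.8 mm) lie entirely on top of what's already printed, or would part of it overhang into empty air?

Compare the two slices. At z = 4.16: the r=6.5 sphere contributes a regular 24-gon of circumradius √(6.5²−2.34²) = 6.064 (area = (24/2)·6.064²·sin(360°/24) = 114.21 mm²); the sphere at (-2.5, 7.5): section is a regular 24-gon, circumradius = √(r²−h²) = √(6²−5.84²) = 1.376 (area = (24/2)·1.376²·sin(360°/24) = 5.88 mm²); the r=5.5 cylinder at (13.5, 8.5) gives a regular 24-gon of circumradius 5.5 (constant along its height) (area = (24/2)·5.500²·sin(360°/24) = 93.95 mm²); Merging all regions: the 3 present regions are separate (no shared area or edge), so areas and boundary lengths simply add and each stays a separate island — area = 214.05 mm²; (rotated 45° about Z; rotation is an isometry so areas/perimeters/island counts are preserved). At z = 4.8: the r=6.5 sphere slices to a regular 24-gon of circumradius 6.274 (√(r²−h²) with h=1.7 from center) (area = (24/2)·6.274²·sin(360°/24) = 122.25 mm²); the r=6 sphere at (-2.5, 7.5) contributes a regular 24-gon of circumradius √(6²−5.2²) = 2.993 (area = (24/2)·2.993²·sin(360°/24) = 27.83 mm²); the r=5.5 cylinder at (13.5, 8.5) contributes a regular 24-gon of circumradius 5.5 (area = (24/2)·5.500²·sin(360°/24) = 93.95 mm²); Taking the union: the regions partially overlap — summed areas 244.02 mm² minus the doubly-counted overlap 3.87 mm² gives 240.16 mm² — area = 240.16 mm²; (rotated 45° about Z; rotation is an isometry so areas/perimeters/island counts are preserved). Checking containment: at z = 4.8 the cross-section extends beyond the z = 4.16 cross-section by about 26.11 mm².

part overhangs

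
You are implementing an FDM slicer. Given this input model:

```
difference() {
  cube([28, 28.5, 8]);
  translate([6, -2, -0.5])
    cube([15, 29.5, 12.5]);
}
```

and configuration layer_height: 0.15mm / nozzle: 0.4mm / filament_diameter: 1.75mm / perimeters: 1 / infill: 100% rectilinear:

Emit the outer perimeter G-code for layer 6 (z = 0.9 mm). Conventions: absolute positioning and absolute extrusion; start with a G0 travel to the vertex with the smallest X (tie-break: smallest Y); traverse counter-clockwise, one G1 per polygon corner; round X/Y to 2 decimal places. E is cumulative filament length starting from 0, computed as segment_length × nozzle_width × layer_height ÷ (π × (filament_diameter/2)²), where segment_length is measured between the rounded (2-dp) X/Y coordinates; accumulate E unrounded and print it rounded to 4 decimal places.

At z = 0.9 mm: the cube is present — its section is the full 28×28.5 rectangle; the 15×29.5 cube at (6, -2) contributes its full rectangle; After the difference (first − rest): starting from the 28×28.5 cube, the 15×29.5 cube at (6, -2) partially overlaps it — only the 412.50 mm² overlap (of its 442.50 mm²) is removed, clipping the outline — 1 connected region. The outline is a single polygon with 8 vertices. Extrusion per mm of travel: 0.4 × 0.15 / (π × 0.875²) = 0.024945. Accumulating E over each segment gives final E = 4.1908.

G0 X0.00 Y0.00 Z0.90
G1 X6.00 Y0.00 E0.1497
G1 X6.00 Y27.50 E0.8357
G1 X21.00 Y27.50 E1.2098
G1 X21.00 Y0.00 E1.8958
G1 X28.00 Y0.00 E2.0704
G1 X28.00 Y28.50 E2.7814
G1 X0.00 Y28.50 E3.4798
G1 X0.00 Y0.00 E4.1908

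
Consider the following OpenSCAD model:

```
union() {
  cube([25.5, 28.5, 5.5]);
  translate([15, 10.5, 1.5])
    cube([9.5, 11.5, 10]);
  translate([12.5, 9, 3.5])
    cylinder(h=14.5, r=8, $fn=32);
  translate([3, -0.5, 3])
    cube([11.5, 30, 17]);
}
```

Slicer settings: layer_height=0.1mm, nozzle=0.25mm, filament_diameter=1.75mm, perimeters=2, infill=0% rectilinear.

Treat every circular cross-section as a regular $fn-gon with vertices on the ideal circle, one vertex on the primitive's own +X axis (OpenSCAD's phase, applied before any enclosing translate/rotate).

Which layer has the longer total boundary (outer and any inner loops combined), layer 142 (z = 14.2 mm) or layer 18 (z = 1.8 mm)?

layer 18 (z = 1.8 mm)

Layer 142 (z = 14.2): the cube does not reach this height (z outside [0, 5.5]); the cube at (15, 10.5) is absent (z outside [1.5, 11.5]); the r=8 cylinder at (12.5, 9) gives a regular 32-gon of circumradius 8 (constant along its height) (perimeter = 2·32·8.000·sin(180°/32) = 50.18 mm); the cube at (3, -0.5) is present — its section is the full 11.5×30 rectangle (perimeter 83.00 mm); Taking the union: the regions partially overlap (shared area 131.45 mm²), so the edge portions inside another operand are dropped and the merged outline is re-measured after clipping — boundary = 88.61 mm. So its perimeter = 88.61 mm. Layer 18 (z = 1.8): the 25.5×28.5 cube contributes its full rectangle (perimeter 108.00 mm); the 9.5×11.5 cube at (15, 10.5) contributes its full rectangle (perimeter 42.00 mm); the cylinder at (12.5, 9) is not intersected at this z (z outside [3.5, 18]); the cube at (3, -0.5) is absent (z outside [3, 20]); Combining (union): the 9.5×11.5 cube at (15, 10.5) lies entirely inside the 25.5×28.5 cube, so the union is just the 25.5×28.5 cube — boundary = 108.00 mm. So its perimeter = 108.00 mm. Layer 18 is larger (108.00 vs 88.61 mm).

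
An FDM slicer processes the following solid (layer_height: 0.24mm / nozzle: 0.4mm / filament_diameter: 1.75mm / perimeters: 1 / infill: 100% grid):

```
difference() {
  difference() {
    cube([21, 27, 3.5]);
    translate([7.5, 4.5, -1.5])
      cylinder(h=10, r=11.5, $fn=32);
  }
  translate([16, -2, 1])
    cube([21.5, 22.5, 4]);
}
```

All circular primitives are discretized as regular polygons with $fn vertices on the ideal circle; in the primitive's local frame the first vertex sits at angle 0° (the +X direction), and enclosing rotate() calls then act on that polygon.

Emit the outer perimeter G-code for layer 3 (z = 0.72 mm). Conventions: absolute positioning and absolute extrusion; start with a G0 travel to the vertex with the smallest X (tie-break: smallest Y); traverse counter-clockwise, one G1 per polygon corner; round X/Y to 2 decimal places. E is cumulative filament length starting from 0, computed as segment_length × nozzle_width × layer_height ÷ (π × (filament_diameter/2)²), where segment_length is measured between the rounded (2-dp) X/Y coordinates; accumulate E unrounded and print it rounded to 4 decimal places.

At z = 0.72 mm: the cube is present — its section is the full 21×27 rectangle; the r=11.5 cylinder at (7.5, 4.5) contributes a regular 32-gon of circumradius 11.5; Subtracting the remaining from the first: starting from the 21×27 cube, the r=11.5 cylinder at (7.5, 4.5) partially overlaps it — only the 266.55 mm² overlap (of its 412.81 mm²) is removed, clipping the outline — 1 connected region; the cube at (16, -2) is absent (z outside [1, 5]); After the difference (first − rest): none of the subtracted shapes is present at this height, so the result so far is unchanged — 1 connected region. The outline is a single polygon with 19 vertices. Extrusion per mm of travel: 0.4 × 0.24 / (π × 0.875²) = 0.039912. Accumulating E over each segment gives final E = 3.8169.

G0 X0.00 Y13.15 Z0.72
G1 X1.11 Y14.06 E0.0573
G1 X3.10 Y15.12 E0.1473
G1 X5.26 Y15.78 E0.2374
G1 X7.50 Y16.00 E0.3273
G1 X9.74 Y15.78 E0.4171
G1 X11.90 Y15.12 E0.5072
G1 X13.89 Y14.06 E0.5972
G1 X15.63 Y12.63 E0.6871
G1 X17.06 Y10.89 E0.7770
G1 X18.12 Y8.90 E0.8670
G1 X18.78 Y6.74 E0.9571
G1 X19.00 Y4.50 E1.0470
G1 X18.78 Y2.26 E1.1368
G1 X18.12 Y0.10 E1.2270
G1 X18.07 Y0.00 E1.2314
G1 X21.00 Y0.00 E1.3484
G1 X21.00 Y27.00 E2.4260
G1 X0.00 Y27.00 E3.2641
G1 X0.00 Y13.15 E3.8169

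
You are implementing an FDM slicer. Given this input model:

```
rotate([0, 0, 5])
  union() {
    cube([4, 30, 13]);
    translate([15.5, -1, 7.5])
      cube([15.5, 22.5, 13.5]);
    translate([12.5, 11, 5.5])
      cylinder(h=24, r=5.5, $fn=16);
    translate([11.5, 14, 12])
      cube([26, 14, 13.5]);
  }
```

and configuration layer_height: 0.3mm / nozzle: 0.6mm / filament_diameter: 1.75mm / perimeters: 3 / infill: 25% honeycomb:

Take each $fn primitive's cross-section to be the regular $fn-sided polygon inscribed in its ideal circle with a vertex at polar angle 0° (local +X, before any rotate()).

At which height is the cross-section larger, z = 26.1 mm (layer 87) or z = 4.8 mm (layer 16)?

Layer 87 (z = 26.1): the cube is absent (z outside [0, 13]); the cube at (15.5, -1) is absent (z outside [7.5, 21]); the r=5.5 cylinder at (12.5, 11) contributes a regular 16-gon of circumradius 5.5 (area = (16/2)·5.500²·sin(360°/16) = 92.61 mm²); the cube at (11.5, 14) is absent (z outside [12, 25.5]); Taking the union: only the r=5.5 cylinder at (12.5, 11) is present, so the union is just that shape — area = 92.61 mm²; (whole slice rotated 5° about Z — lengths, areas and connectivity unchanged). So its area = 92.61 mm². Layer 16 (z = 4.8): the cube (footprint 4×30) is included at this height (area 120.00 mm²); the cube at (15.5, -1) is not intersected at this z (z outside [7.5, 21]); the cylinder at (12.5, 11) does not reach this height (z outside [5.5, 29.5]); the cube at (11.5, 14) is not intersected at this z (z outside [12, 25.5]); Merging all regions: only the 4×30 cube is present, so the union is just that shape — area = 120.00 mm²; (whole slice rotated 5° about Z — lengths, areas and connectivity unchanged). So its area = 120.00 mm². Layer 16 is larger (120.00 vs 92.61 mm²).

layer 16 (z = 4.8 mm)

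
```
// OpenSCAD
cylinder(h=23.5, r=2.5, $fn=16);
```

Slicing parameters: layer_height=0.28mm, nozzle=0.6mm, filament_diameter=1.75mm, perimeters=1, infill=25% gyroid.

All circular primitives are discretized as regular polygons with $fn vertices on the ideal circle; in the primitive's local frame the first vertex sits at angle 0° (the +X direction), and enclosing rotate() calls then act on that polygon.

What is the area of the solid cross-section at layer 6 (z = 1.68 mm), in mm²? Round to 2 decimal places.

19.13 mm²

At z = 1.68 mm: the cylinder: section is a regular 16-gon, circumradius r=2.5 (area = (16/2)·2.500²·sin(360°/16) = 19.13 mm²). Overall, the cross-section is a single solid region. Net area = 19.13 mm².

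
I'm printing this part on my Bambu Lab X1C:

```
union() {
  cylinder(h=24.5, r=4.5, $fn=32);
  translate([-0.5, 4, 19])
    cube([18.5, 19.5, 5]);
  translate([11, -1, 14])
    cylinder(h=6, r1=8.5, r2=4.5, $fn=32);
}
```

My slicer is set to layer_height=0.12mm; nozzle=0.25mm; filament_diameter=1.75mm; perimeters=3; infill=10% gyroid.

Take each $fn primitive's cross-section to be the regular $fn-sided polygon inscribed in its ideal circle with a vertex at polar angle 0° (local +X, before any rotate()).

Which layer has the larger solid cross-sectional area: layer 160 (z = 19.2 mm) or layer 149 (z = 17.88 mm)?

Layer 160 (z = 19.2): the cylinder: section is a regular 32-gon, circumradius r=4.5 (area = (32/2)·4.500²·sin(360°/32) = 63.21 mm²); the 18.5×19.5 cube at (-0.5, 4) contributes its full rectangle (area 360.75 mm²); the cone at (11, -1): at t=0.867 of its height the radius interpolates to r₁+(r₂−r₁)t = 5.033, giving a regular 32-gon of that circumradius (area = (32/2)·5.033²·sin(360°/32) = 79.08 mm²); Merging all regions: the regions partially overlap — summed areas 503.04 mm² minus the doubly-counted overlap 0.91 mm² gives 502.13 mm² — area = 502.13 mm². So its area = 502.13 mm². Layer 149 (z = 17.88): the r=4.5 cylinder gives a regular 32-gon of circumradius 4.5 (constant along its height) (area = (32/2)·4.500²·sin(360°/32) = 63.21 mm²); the cube at (-0.5, 4) is absent (z outside [19, 24]); the cone at (11, -1) contributes a regular 32-gon of circumradius 5.913 (interpolated between r1=8.5 and r2=4.5 at t=0.647) (area = (32/2)·5.913²·sin(360°/32) = 109.15 mm²); Taking the union: the 2 present regions are separate (no shared area or edge), so areas and boundary lengths simply add and each stays a separate island — area = 172.36 mm². So its area = 172.36 mm². Layer 160 is larger (502.13 vs 172.36 mm²).

layer 160 (z = 19.2 mm)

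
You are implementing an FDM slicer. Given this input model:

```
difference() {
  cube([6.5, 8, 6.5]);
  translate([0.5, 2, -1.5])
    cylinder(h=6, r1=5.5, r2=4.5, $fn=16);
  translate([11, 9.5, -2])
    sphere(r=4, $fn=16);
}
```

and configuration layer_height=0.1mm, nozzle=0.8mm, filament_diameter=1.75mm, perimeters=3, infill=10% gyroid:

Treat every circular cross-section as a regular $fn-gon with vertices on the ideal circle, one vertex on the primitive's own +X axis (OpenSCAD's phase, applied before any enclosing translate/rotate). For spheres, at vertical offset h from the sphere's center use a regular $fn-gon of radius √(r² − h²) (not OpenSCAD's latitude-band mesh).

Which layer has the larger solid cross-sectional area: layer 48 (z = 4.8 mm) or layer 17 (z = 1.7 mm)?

layer 48 (z = 4.8 mm)

Layer 48 (z = 4.8): the cube (footprint 6.5×8) is included at this height (area 52.00 mm²); the cone at (0.5, 2) is absent (z outside [-1.5, 4.5]); the sphere at (11, 9.5) does not reach this height (|z−center|=6.800 > r=4); Subtracting the remaining from the first: none of the subtracted shapes is present at this height, so the 6.5×8 cube is unchanged — area = 52.00 mm². So its area = 52.00 mm². Layer 17 (z = 1.7): the cube (footprint 6.5×8) is included at this height (area 52.00 mm²); the cone at (0.5, 2): at t=0.533 of its height the radius interpolates to r₁+(r₂−r₁)t = 4.967, giving a regular 16-gon of that circumradius (area = (16/2)·4.967²·sin(360°/16) = 75.52 mm²); the sphere at (11, 9.5): section is a regular 16-gon, circumradius = √(r²−h²) = √(4²−3.7²) = 1.520 (area = (16/2)·1.520²·sin(360°/16) = 7.07 mm²); Taking the first minus the rest: starting from the 6.5×8 cube (52.00 mm²), the cone at (0.5, 2) partially overlaps it — only the 31.87 mm² overlap (of its 75.52 mm²) is removed, clipping the outline; the r=4 sphere at (11, 9.5) misses the remaining region (no effect) — area = 20.13 mm². So its area = 20.13 mm². Layer 48 is larger (52.00 vs 20.13 mm²).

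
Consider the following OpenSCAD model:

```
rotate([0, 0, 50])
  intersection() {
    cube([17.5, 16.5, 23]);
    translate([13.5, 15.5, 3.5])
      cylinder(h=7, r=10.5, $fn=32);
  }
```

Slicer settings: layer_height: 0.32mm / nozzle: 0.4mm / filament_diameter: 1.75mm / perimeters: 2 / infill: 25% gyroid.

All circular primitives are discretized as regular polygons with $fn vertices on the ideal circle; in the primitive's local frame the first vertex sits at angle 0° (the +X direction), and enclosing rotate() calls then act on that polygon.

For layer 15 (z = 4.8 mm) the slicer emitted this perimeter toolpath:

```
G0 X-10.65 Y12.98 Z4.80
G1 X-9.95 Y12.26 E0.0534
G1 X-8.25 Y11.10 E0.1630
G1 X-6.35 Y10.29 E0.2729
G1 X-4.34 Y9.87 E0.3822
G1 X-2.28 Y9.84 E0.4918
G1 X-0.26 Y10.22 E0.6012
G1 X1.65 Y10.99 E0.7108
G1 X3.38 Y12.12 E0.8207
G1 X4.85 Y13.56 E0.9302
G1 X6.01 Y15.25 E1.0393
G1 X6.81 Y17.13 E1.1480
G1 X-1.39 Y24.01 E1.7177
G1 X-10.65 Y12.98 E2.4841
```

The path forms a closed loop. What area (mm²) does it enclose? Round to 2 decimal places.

Apply the shoelace formula to the sequence of (X, Y) vertices; enclosed area = 141.32 mm².

141.32 mm²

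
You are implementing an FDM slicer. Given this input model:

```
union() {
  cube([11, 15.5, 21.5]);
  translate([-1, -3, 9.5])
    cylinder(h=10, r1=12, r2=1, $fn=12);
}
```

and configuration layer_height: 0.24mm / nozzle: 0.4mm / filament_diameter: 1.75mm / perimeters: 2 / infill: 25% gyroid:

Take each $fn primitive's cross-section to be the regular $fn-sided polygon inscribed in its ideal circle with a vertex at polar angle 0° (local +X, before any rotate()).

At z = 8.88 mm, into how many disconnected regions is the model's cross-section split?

At z = 8.88 mm: the cube is present — its section is the full 11×15.5 rectangle; the cone at (-1, -3) does not reach this height (z outside [9.5, 19.5]); Merging all regions: only the 11×15.5 cube is present, so the union is just that shape — 1 connected region. The result has 1 disconnected region.

1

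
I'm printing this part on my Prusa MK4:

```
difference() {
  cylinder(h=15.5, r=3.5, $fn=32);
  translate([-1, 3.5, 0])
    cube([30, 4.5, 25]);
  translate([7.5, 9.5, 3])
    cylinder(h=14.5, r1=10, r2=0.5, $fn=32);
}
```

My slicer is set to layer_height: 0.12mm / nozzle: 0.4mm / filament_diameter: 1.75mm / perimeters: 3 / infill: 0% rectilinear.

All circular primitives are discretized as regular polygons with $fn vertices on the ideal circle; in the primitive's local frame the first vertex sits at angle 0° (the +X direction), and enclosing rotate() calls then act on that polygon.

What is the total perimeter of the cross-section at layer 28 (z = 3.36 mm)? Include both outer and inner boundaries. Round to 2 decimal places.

At z = 3.36 mm: the cylinder: section is a regular 32-gon, circumradius r=3.5 (perimeter = 2·32·3.500·sin(180°/32) = 21.96 mm); the cube at (-1, 3.5) (footprint 30×4.5) is included at this height (perimeter 69.00 mm); the cone at (7.5, 9.5) contributes a regular 32-gon of circumradius 9.764 (interpolated between r1=10 and r2=0.5 at t=0.025) (perimeter = 2·32·9.764·sin(180°/32) = 61.25 mm); Subtracting the remaining from the first: starting from the r=3.5 cylinder, the 30×4.5 cube at (-1, 3.5) misses the remaining region (no effect); the cone at (7.5, 9.5) partially overlaps it — only the 3.46 mm² overlap (of its 297.59 mm²) is removed, clipping the outline — boundary = 21.60 mm. Overall, the cross-section is a single solid region. Total boundary length (outer) = 21.60 mm.

21.60 mm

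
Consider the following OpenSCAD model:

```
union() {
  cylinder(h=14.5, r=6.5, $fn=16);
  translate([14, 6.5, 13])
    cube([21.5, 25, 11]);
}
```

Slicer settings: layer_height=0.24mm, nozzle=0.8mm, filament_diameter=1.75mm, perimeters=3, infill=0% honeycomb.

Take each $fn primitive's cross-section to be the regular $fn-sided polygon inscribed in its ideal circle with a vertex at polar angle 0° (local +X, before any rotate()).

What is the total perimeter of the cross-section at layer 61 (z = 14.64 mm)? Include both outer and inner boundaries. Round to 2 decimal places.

93.00 mm

At z = 14.64 mm: the cylinder is not intersected at this z (z outside [0, 14.5]); the cube at (14, 6.5) is present — its section is the full 21.5×25 rectangle (perimeter 93.00 mm); Taking the union: only the 21.5×25 cube at (14, 6.5) is present, so the union is just that shape — boundary = 93.00 mm. Overall, the cross-section is a single solid region. Total boundary length (outer) = 93.00 mm.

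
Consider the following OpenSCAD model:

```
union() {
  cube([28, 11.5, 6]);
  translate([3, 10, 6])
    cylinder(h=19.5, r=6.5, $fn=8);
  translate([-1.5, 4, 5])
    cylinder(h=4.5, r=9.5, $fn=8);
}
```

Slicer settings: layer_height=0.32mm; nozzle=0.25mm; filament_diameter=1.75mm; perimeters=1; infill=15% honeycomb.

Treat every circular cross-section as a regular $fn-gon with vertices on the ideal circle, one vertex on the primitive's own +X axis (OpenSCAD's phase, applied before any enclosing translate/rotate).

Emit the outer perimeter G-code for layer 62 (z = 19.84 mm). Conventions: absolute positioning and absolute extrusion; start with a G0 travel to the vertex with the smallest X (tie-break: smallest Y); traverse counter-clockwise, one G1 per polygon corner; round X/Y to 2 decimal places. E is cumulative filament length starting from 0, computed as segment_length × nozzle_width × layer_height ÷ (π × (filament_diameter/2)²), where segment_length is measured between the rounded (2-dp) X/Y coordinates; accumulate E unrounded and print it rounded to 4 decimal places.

At z = 19.84 mm: the cube is absent (z outside [0, 6]); the r=6.5 cylinder at (3, 10) gives a regular 8-gon of circumradius 6.5 (constant along its height); the cylinder at (-1.5, 4) is not intersected at this z (z outside [5, 9.5]); Merging all regions: only the r=6.5 cylinder at (3, 10) is present, so the union is just that shape — 1 connected region. The outline is a single polygon with 8 vertices. Extrusion per mm of travel: 0.25 × 0.32 / (π × 0.875²) = 0.033260. Accumulating E over each segment gives final E = 1.3243.

G0 X-3.50 Y10.00 Z19.84
G1 X-1.60 Y5.40 E0.1655
G1 X3.00 Y3.50 E0.3311
G1 X7.60 Y5.40 E0.4966
G1 X9.50 Y10.00 E0.6621
G1 X7.60 Y14.60 E0.8277
G1 X3.00 Y16.50 E0.9932
G1 X-1.60 Y14.60 E1.1587
G1 X-3.50 Y10.00 E1.3243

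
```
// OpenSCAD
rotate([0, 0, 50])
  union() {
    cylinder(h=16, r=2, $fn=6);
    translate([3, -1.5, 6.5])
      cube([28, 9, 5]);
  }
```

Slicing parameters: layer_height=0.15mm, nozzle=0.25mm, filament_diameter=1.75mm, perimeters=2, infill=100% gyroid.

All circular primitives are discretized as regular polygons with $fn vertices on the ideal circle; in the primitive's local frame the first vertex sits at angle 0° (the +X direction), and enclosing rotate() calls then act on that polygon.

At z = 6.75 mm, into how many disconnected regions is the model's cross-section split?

At z = 6.75 mm: the cylinder: section is a regular 6-gon, circumradius r=2; the cube at (3, -1.5) (footprint 28×9) is included at this height; Merging all regions: the 2 present regions are separate (no shared area or edge), so areas and boundary lengths simply add and each stays a separate island — 2 connected regions; (rotated 50° about Z; rotation is an isometry so areas/perimeters/island counts are preserved). The result has 2 disconnected regions.

2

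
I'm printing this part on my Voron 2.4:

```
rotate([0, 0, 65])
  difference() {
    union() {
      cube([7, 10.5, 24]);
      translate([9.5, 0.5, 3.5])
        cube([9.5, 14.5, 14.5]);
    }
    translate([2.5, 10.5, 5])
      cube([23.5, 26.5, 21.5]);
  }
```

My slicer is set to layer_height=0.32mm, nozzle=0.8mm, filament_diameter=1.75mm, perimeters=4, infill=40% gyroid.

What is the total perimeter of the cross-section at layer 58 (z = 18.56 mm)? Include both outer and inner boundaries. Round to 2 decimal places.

35.00 mm

At z = 18.56 mm: the cube is present — its section is the full 7×10.5 rectangle (perimeter 35.00 mm); the cube at (9.5, 0.5) is not intersected at this z (z outside [3.5, 18]); Merging all regions: only the 7×10.5 cube is present, so the union is just that shape — boundary = 35.00 mm; the cube at (2.5, 10.5) is present — its section is the full 23.5×26.5 rectangle (perimeter 100.00 mm); After the difference (first − rest): starting from the result so far, the 23.5×26.5 cube at (2.5, 10.5) misses the remaining region (no effect) — boundary = 35.00 mm; (rotated 65° about Z; rotation is an isometry so areas/perimeters/island counts are preserved). Overall, the cross-section is a single solid region. Total boundary length (outer) = 35.00 mm.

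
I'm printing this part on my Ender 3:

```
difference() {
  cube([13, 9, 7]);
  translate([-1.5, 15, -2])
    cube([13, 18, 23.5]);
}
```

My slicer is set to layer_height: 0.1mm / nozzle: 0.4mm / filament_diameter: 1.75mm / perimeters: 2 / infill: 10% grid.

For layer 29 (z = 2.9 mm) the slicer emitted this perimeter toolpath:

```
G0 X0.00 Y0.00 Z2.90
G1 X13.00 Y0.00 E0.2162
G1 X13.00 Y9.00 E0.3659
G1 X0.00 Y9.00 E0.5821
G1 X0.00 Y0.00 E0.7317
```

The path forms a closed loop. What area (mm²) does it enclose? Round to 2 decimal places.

117.00 mm²

Apply the shoelace formula to the sequence of (X, Y) vertices; enclosed area = 117.00 mm².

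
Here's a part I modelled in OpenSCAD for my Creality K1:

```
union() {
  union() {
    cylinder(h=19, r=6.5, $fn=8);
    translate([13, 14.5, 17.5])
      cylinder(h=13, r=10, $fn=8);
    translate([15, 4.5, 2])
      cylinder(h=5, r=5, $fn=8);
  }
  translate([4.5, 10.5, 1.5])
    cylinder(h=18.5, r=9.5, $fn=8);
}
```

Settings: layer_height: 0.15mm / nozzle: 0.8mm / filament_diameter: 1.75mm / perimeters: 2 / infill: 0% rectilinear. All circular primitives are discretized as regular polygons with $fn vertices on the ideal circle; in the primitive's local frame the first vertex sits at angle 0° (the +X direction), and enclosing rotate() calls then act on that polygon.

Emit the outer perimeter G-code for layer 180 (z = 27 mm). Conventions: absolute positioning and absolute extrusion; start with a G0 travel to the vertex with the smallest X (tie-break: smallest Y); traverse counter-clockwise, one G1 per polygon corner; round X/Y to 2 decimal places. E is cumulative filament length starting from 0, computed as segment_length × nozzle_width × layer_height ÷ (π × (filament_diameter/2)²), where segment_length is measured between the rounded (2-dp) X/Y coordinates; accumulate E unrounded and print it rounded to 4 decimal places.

At z = 27 mm: the cylinder does not reach this height (z outside [0, 19]); the cylinder at (13, 14.5): section is a regular 8-gon, circumradius r=10; the cylinder at (15, 4.5) does not reach this height (z outside [2, 7]); Combining (union): only the r=10 cylinder at (13, 14.5) is present, so the union is just that shape — 1 connected region; the cylinder at (4.5, 10.5) is absent (z outside [1.5, 20]); Taking the union: only the result so far is present, so the union is just that shape — 1 connected region. The outline is a single polygon with 8 vertices. Extrusion per mm of travel: 0.8 × 0.15 / (π × 0.875²) = 0.049890. Accumulating E over each segment gives final E = 3.0545.

G0 X3.00 Y14.50 Z27.00
G1 X5.93 Y7.43 E0.3818
G1 X13.00 Y4.50 E0.7636
G1 X20.07 Y7.43 E1.1454
G1 X23.00 Y14.50 E1.5273
G1 X20.07 Y21.57 E1.9091
G1 X13.00 Y24.50 E2.2909
G1 X5.93 Y21.57 E2.6727
G1 X3.00 Y14.50 E3.0545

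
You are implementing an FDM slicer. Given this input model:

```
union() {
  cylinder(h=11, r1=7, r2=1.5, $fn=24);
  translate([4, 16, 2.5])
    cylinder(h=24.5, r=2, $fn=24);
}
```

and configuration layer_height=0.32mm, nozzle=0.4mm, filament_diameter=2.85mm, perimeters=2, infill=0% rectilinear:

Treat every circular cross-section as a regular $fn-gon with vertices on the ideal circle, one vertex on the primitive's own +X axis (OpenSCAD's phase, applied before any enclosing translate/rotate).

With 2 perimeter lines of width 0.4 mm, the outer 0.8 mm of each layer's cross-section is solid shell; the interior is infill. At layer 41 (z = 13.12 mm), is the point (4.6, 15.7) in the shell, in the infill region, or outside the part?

At z = 13.12 mm: the cone is absent (z outside [0, 11]); the r=2 cylinder at (4, 16) contributes a regular 24-gon of circumradius 2; Combining (union): only the r=2 cylinder at (4, 16) is present, so the union is just that shape — 1 connected region. Overall, the cross-section is a single solid region. The nearest boundary edge runs (5.73, 15.00)→(5.93, 15.48); distance from the point to it = 1.31 mm. The point is inside the cross-section and 1.31 mm from the nearest boundary — more than the 0.8 mm shell width (2 × 0.4), so it's in the infill interior.

infill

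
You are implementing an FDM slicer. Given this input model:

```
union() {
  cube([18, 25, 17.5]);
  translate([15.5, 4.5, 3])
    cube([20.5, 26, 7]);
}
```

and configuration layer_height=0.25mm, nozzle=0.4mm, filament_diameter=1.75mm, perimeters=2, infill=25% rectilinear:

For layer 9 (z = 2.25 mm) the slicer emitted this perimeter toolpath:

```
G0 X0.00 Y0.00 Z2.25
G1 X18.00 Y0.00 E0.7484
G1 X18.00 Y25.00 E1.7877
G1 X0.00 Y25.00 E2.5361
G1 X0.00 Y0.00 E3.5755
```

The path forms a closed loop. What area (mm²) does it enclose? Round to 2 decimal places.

450.00 mm²

Apply the shoelace formula to the sequence of (X, Y) vertices; enclosed area = 450.00 mm².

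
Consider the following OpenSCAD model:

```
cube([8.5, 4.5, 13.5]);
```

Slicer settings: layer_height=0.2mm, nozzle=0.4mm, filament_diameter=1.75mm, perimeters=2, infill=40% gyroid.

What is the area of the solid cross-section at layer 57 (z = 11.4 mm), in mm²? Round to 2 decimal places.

At z = 11.4 mm: the 8.5×4.5 cube contributes its full rectangle (area 38.25 mm²). Overall, the cross-section is a single solid region. Net area = 38.25 mm².

38.25 mm²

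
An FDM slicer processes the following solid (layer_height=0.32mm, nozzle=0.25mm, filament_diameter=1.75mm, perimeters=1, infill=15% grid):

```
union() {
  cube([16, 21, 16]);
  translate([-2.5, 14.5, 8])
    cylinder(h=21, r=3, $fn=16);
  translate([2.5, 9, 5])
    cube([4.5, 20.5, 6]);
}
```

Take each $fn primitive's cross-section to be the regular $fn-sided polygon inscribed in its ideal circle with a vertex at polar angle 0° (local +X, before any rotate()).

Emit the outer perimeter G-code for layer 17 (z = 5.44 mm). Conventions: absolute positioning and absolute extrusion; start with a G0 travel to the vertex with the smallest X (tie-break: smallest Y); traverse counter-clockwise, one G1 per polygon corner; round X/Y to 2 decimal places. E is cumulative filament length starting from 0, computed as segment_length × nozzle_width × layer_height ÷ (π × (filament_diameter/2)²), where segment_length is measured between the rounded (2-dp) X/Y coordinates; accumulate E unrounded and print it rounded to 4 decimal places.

G0 X0.00 Y0.00 Z5.44
G1 X16.00 Y0.00 E0.5322
G1 X16.00 Y21.00 E1.2306
G1 X7.00 Y21.00 E1.5300
G1 X7.00 Y29.50 E1.8127
G1 X2.50 Y29.50 E1.9623
G1 X2.50 Y21.00 E2.2451
G1 X0.00 Y21.00 E2.3282
G1 X0.00 Y0.00 E3.0267

At z = 5.44 mm: the cube (footprint 16×21) is included at this height; the cylinder at (-2.5, 14.5) is absent (z outside [8, 29]); the cube at (2.5, 9) is present — its section is the full 4.5×20.5 rectangle; Combining (union): the regions partially overlap (shared area 54.00 mm²), so overlapping operands fuse into one piece — 1 connected region. The outline is a single polygon with 8 vertices. Extrusion per mm of travel: 0.25 × 0.32 / (π × 0.875²) = 0.033260. Accumulating E over each segment gives final E = 3.0267.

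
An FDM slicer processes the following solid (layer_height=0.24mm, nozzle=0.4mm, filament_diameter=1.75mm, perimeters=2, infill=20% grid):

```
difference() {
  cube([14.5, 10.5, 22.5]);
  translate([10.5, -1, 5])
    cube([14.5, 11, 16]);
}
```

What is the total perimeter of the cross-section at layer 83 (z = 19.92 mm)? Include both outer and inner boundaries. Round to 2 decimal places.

At z = 19.92 mm: the cube (footprint 14.5×10.5) is included at this height (perimeter 50.00 mm); the cube at (10.5, -1) (footprint 14.5×11) is included at this height (perimeter 51.00 mm); Subtracting the remaining from the first: starting from the 14.5×10.5 cube, the 14.5×11 cube at (10.5, -1) partially overlaps it — only the 40.00 mm² overlap (of its 159.50 mm²) is removed, clipping the outline — boundary = 50.00 mm. Overall, the cross-section is a single solid region. Total boundary length (outer) = 50.00 mm.

50.00 mm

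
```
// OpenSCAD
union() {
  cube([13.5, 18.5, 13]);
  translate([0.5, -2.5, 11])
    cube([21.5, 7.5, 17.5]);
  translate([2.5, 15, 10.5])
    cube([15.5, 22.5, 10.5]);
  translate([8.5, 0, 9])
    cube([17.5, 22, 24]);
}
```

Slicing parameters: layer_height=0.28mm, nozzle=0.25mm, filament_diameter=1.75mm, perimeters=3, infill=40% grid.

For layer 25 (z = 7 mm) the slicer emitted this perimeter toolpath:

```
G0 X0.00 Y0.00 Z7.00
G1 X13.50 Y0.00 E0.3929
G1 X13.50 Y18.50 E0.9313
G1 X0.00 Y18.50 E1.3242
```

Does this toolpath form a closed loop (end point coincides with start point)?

no

Start point (G0): (0.00, 0.00). End point (last G1): the path does not return to the start — open.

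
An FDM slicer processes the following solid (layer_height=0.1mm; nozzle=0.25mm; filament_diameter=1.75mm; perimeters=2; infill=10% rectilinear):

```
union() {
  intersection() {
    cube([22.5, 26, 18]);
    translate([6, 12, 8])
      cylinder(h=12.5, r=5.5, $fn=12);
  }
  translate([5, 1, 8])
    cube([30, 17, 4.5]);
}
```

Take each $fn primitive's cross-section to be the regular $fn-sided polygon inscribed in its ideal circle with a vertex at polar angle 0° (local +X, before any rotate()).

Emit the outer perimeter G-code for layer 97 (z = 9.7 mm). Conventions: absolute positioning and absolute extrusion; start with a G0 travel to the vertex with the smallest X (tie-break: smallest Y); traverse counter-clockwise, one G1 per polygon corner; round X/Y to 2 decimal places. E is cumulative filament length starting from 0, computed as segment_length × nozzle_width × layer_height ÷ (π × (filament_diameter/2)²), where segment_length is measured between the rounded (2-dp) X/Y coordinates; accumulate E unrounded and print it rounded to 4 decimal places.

At z = 9.7 mm: the cube is present — its section is the full 22.5×26 rectangle; the cylinder at (6, 12): section is a regular 12-gon, circumradius r=5.5; After intersecting: the r=5.5 cylinder at (6, 12) lies inside the 22.5×26 cube, so the common part is the r=5.5 cylinder at (6, 12) itself — 1 connected region; the cube at (5, 1) is present — its section is the full 30×17 rectangle; Combining (union): the regions partially overlap (shared area 56.11 mm²), so overlapping operands fuse into one piece — 1 connected region. The outline is a single polygon with 11 vertices. Extrusion per mm of travel: 0.25 × 0.1 / (π × 0.875²) = 0.010394. Accumulating E over each segment gives final E = 1.0243.

G0 X0.50 Y12.00 Z9.70
G1 X1.24 Y9.25 E0.0296
G1 X3.25 Y7.24 E0.0591
G1 X5.00 Y6.77 E0.0780
G1 X5.00 Y1.00 E0.1380
G1 X35.00 Y1.00 E0.4498
G1 X35.00 Y18.00 E0.6265
G1 X5.00 Y18.00 E0.9383
G1 X5.00 Y17.23 E0.9463
G1 X3.25 Y16.76 E0.9651
G1 X1.24 Y14.75 E0.9947
G1 X0.50 Y12.00 E1.0243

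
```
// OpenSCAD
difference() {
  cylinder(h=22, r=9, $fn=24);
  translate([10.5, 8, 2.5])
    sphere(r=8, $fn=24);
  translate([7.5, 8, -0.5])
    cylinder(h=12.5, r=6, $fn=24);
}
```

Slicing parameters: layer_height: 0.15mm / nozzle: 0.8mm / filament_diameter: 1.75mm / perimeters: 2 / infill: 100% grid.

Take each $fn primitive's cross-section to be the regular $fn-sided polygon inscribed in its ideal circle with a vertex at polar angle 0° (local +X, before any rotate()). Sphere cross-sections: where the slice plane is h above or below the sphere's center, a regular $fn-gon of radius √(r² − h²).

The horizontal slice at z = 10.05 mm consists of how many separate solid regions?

1

At z = 10.05 mm: the r=9 cylinder gives a regular 24-gon of circumradius 9 (constant along its height); the r=8 sphere at (10.5, 8) contributes a regular 24-gon of circumradius √(8²−7.55²) = 2.645; the r=6 cylinder at (7.5, 8) contributes a regular 24-gon of circumradius 6; Subtracting the remaining from the first: starting from the r=9 cylinder, the r=8 sphere at (10.5, 8) misses the remaining region (no effect); the r=6 cylinder at (7.5, 8) partially overlaps it — only the 26.62 mm² overlap (of its 111.81 mm²) is removed, clipping the outline — 1 connected region. The result has 1 disconnected region.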